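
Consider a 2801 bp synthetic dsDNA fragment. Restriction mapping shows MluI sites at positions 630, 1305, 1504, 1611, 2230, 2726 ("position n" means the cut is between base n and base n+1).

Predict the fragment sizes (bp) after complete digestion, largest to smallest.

Linear molecule, 6 cuts → 7 fragments:
  630 − 0 = 630 bp
  1305 − 630 = 675 bp
  1504 − 1305 = 199 bp
  1611 − 1504 = 107 bp
  2230 − 1611 = 619 bp
  2726 − 2230 = 496 bp
  2801 − 2726 = 75 bp
Sorted largest to smallest: 675, 630, 619, 496, 199, 107, 75 bp.

675, 630, 619, 496, 199, 107, 75 bp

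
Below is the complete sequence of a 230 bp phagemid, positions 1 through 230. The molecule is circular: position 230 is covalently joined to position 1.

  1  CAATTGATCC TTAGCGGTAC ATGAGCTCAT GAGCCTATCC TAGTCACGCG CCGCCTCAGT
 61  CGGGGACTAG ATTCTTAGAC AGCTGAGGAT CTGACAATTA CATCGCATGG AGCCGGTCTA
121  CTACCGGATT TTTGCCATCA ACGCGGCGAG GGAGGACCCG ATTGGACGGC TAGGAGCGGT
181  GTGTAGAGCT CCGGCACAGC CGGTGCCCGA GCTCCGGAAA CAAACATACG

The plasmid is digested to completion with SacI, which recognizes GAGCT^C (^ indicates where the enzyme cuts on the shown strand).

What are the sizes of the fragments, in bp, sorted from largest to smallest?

163, 44, 23 bp

SacI sites (GAGCTC) start at positions 23, 186, 209.
SacI cuts after base 5 of each site (before the last base), so after positions 27, 190, 213.
Circular molecule, 3 cuts → 3 fragments:
  28–190 → 163 bp
  191–213 → 23 bp
  214–230 then 1–27 → 17 + 27 = 44 bp
Sorted largest to smallest: 163, 44, 23 bp.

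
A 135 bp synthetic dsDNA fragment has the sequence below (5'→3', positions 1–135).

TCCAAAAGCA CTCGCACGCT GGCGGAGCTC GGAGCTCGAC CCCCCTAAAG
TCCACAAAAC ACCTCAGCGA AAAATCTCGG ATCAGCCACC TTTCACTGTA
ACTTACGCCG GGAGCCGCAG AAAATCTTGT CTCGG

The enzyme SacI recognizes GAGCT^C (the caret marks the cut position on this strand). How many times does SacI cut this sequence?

GAGCTC occurs starting at positions 25, 32.
SacI cuts at 2 sites.

2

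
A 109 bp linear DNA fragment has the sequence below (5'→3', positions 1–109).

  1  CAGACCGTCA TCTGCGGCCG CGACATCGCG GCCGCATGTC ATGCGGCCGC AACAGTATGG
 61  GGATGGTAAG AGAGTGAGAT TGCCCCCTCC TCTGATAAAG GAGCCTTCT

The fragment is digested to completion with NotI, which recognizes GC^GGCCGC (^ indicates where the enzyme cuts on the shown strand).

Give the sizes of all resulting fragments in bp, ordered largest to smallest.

NotI sites (GCGGCCGC) start at positions 14, 28, 43.
NotI cuts after base 2 of each site, so after positions 15, 29, 44.
Linear molecule, 3 cuts → 4 fragments:
  1–15 → 15 bp
  16–29 → 14 bp
  30–44 → 15 bp
  45–109 → 65 bp
Sorted largest to smallest: 65, 15, 15, 14 bp.

65, 15, 15, 14 bp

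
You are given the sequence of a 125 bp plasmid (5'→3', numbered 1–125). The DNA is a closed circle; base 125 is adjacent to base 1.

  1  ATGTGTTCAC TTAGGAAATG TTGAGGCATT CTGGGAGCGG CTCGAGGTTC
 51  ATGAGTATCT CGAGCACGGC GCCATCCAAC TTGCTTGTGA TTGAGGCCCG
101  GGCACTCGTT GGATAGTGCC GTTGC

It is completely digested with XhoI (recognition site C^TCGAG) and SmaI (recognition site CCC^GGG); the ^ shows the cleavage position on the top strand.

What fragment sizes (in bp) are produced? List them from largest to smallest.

XhoI sites (CTCGAG) start at positions 41, 59.
XhoI cuts after the first base of each site, so after positions 41, 59.
The SmaI site (CCCGGG) starts at position 97.
SmaI cuts after base 3 of each site, so after position 99.
Combined cut positions: 41, 59, 99.
Circular molecule, 3 cuts → 3 fragments:
  42–59 → 18 bp
  60–99 → 40 bp
  100–125 then 1–41 → 26 + 41 = 67 bp
Sorted largest to smallest: 67, 40, 18 bp.

67, 40, 18 bp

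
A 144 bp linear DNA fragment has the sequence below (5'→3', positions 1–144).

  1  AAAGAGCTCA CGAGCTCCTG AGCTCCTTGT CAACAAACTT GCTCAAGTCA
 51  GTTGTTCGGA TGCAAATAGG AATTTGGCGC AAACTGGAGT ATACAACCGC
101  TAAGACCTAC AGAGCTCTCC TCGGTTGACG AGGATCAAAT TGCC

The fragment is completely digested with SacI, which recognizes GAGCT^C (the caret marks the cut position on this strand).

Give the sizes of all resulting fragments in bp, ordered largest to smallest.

92, 28, 8, 8, 8 bp

SacI sites (GAGCTC) start at positions 4, 12, 20, 112.
SacI cuts after base 5 of each site (before the last base), so after positions 8, 16, 24, 116.
Linear molecule, 4 cuts → 5 fragments:
  1–8 → 8 bp
  9–16 → 8 bp
  17–24 → 8 bp
  25–116 → 92 bp
  117–144 → 28 bp
Sorted largest to smallest: 92, 28, 8, 8, 8 bp.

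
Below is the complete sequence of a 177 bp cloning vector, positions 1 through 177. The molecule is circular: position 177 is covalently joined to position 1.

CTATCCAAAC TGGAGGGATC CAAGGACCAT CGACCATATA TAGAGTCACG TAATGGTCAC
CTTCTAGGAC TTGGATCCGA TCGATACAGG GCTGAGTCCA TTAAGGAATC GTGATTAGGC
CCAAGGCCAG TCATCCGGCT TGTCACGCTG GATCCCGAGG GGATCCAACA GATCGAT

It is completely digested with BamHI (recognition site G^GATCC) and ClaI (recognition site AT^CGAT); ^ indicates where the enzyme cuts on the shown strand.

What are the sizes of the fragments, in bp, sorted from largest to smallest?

69, 57, 20, 12, 11, 8 bp

BamHI sites (GGATCC) start at positions 16, 73, 150, 161.
BamHI cuts after the first base of each site, so after positions 16, 73, 150, 161.
ClaI sites (ATCGAT) start at positions 80, 172.
ClaI cuts after base 2 of each site, so after positions 81, 173.
Combined cut positions: 16, 73, 81, 150, 161, 173.
Circular molecule, 6 cuts → 6 fragments:
  17–73 → 57 bp
  74–81 → 8 bp
  82–150 → 69 bp
  151–161 → 11 bp
  162–173 → 12 bp
  174–177 then 1–16 → 4 + 16 = 20 bp
Sorted largest to smallest: 69, 57, 20, 12, 11, 8 bp.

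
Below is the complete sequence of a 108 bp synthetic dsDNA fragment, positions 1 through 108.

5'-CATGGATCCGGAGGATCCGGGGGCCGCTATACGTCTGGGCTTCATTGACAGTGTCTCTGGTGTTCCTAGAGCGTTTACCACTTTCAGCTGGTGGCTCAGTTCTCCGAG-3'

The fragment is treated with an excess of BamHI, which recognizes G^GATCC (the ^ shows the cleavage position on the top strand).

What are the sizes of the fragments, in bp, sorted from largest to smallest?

BamHI sites (GGATCC) start at positions 4, 13.
BamHI cuts after the first base of each site, so after positions 4, 13.
Linear molecule, 2 cuts → 3 fragments:
  1–4 → 4 bp
  5–13 → 9 bp
  14–108 → 95 bp
Sorted largest to smallest: 95, 9, 4 bp.

95, 9, 4 bp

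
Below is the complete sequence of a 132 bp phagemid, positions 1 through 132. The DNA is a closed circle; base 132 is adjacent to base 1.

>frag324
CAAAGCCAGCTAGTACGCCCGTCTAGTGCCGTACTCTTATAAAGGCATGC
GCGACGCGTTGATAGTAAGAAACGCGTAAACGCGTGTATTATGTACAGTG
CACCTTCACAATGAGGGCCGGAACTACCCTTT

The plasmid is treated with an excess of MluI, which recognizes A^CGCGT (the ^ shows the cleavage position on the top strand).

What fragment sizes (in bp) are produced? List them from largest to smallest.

MluI sites (ACGCGT) start at positions 54, 72, 80.
MluI cuts after the first base of each site, so after positions 54, 72, 80.
Circular molecule, 3 cuts → 3 fragments:
  55–72 → 18 bp
  73–80 → 8 bp
  81–132 then 1–54 → 52 + 54 = 106 bp
Sorted largest to smallest: 106, 18, 8 bp.

106, 18, 8 bp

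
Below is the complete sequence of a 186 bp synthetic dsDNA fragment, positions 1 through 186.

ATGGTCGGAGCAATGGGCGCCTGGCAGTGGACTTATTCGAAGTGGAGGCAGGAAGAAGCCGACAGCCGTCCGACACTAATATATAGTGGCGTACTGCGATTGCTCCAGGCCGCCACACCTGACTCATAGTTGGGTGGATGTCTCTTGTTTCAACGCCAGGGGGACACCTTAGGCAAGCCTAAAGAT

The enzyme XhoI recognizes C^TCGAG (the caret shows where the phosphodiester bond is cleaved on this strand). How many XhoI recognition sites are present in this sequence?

No occurrence of CTCGAG is present in the sequence.
XhoI does not cut: 0 sites.

0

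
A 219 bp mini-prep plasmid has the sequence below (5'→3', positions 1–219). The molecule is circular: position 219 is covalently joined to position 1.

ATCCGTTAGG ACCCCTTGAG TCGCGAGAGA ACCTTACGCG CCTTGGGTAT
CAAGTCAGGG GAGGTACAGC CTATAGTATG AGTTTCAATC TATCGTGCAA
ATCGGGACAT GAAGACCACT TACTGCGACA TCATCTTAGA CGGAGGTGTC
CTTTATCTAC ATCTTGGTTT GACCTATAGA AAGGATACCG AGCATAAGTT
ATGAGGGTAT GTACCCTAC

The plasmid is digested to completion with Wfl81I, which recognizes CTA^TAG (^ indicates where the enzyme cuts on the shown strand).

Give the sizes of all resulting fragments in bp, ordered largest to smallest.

Wfl81I sites (CTATAG) start at positions 71, 174.
Wfl81I cuts after base 3 of each site, so after positions 73, 176.
Circular molecule, 2 cuts → 2 fragments:
  74–176 → 103 bp
  177–219 then 1–73 → 43 + 73 = 116 bp
Sorted largest to smallest: 116, 103 bp.

116, 103 bp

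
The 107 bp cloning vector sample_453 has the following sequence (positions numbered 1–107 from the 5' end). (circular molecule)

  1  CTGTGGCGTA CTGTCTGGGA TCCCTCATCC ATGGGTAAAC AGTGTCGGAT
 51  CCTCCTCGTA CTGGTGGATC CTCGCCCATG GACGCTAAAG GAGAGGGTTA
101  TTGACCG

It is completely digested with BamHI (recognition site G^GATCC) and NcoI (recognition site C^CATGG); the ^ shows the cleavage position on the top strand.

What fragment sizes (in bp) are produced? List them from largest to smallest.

49, 19, 18, 11, 10 bp

BamHI sites (GGATCC) start at positions 18, 47, 66.
BamHI cuts after the first base of each site, so after positions 18, 47, 66.
NcoI sites (CCATGG) start at positions 29, 76.
NcoI cuts after the first base of each site, so after positions 29, 76.
Combined cut positions: 18, 29, 47, 66, 76.
Circular molecule, 5 cuts → 5 fragments:
  19–29 → 11 bp
  30–47 → 18 bp
  48–66 → 19 bp
  67–76 → 10 bp
  77–107 then 1–18 → 31 + 18 = 49 bp
Sorted largest to smallest: 49, 19, 18, 11, 10 bp.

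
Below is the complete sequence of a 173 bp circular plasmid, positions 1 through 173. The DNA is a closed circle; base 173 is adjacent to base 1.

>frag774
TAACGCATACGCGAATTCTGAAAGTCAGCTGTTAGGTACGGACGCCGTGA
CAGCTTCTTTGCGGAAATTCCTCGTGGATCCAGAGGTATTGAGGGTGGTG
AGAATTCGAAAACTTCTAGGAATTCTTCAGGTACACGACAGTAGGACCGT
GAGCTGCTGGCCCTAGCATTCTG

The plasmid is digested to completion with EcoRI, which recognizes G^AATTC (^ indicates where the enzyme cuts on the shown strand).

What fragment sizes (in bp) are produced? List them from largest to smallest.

EcoRI sites (GAATTC) start at positions 13, 102, 120.
EcoRI cuts after the first base of each site, so after positions 13, 102, 120.
Circular molecule, 3 cuts → 3 fragments:
  14–102 → 89 bp
  103–120 → 18 bp
  121–173 then 1–13 → 53 + 13 = 66 bp
Sorted largest to smallest: 89, 66, 18 bp.

89, 66, 18 bp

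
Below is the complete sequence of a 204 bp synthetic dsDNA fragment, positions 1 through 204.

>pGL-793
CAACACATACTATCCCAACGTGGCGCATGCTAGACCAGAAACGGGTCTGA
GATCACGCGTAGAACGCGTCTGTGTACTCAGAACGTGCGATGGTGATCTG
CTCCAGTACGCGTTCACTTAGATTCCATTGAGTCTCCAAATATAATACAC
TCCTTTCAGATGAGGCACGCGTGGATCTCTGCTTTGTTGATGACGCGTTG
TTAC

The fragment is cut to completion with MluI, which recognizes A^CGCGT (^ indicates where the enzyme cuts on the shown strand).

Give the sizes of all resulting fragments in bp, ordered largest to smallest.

59, 55, 44, 26, 11, 9 bp

MluI sites (ACGCGT) start at positions 55, 64, 108, 167, 193.
MluI cuts after the first base of each site, so after positions 55, 64, 108, 167, 193.
Linear molecule, 5 cuts → 6 fragments:
  1–55 → 55 bp
  56–64 → 9 bp
  65–108 → 44 bp
  109–167 → 59 bp
  168–193 → 26 bp
  194–204 → 11 bp
Sorted largest to smallest: 59, 55, 44, 26, 11, 9 bp.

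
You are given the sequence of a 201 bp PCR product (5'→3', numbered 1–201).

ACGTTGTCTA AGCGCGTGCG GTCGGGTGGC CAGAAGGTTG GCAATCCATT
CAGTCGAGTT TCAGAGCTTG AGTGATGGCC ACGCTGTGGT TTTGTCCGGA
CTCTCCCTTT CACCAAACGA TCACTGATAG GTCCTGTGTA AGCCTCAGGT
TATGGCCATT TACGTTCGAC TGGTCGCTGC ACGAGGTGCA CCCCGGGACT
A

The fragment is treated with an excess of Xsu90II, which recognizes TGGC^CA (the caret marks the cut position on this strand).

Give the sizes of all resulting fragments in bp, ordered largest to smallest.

Xsu90II sites (TGGCCA) start at positions 27, 76, 153.
Xsu90II cuts after base 4 of each site, so after positions 30, 79, 156.
Linear molecule, 3 cuts → 4 fragments:
  1–30 → 30 bp
  31–79 → 49 bp
  80–156 → 77 bp
  157–201 → 45 bp
Sorted largest to smallest: 77, 49, 45, 30 bp.

77, 49, 45, 30 bp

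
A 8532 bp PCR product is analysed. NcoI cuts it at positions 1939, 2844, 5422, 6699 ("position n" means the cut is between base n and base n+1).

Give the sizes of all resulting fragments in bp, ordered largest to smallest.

Linear molecule, 4 cuts → 5 fragments:
  1939 − 0 = 1939 bp
  2844 − 1939 = 905 bp
  5422 − 2844 = 2578 bp
  6699 − 5422 = 1277 bp
  8532 − 6699 = 1833 bp
Sorted largest to smallest: 2578, 1939, 1833, 1277, 905 bp.

2578, 1939, 1833, 1277, 905 bp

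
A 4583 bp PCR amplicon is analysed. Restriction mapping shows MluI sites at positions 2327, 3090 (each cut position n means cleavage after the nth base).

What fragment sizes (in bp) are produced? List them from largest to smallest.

2327, 1493, 763 bp

Linear molecule, 2 cuts → 3 fragments:
  2327 − 0 = 2327 bp
  3090 − 2327 = 763 bp
  4583 − 3090 = 1493 bp
Sorted largest to smallest: 2327, 1493, 763 bp.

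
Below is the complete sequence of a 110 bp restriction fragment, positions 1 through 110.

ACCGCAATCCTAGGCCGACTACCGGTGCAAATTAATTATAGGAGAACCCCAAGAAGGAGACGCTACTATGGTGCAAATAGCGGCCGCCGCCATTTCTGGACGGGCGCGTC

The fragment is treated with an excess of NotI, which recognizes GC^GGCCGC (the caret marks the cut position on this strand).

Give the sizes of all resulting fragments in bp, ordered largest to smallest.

The NotI site (GCGGCCGC) starts at position 80.
NotI cuts after base 2 of each site, so after position 81.
Linear molecule, 1 cut → 2 fragments:
  1–81 → 81 bp
  82–110 → 29 bp
Sorted largest to smallest: 81, 29 bp.

81, 29 bp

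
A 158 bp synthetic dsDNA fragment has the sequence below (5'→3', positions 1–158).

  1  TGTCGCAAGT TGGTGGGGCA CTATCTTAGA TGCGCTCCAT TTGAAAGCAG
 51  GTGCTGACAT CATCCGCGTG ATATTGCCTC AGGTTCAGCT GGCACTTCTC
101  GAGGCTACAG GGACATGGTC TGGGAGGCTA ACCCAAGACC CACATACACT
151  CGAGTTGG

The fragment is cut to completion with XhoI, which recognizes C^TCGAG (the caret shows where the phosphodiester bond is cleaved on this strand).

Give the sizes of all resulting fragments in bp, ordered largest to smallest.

98, 51, 9 bp

XhoI sites (CTCGAG) start at positions 98, 149.
XhoI cuts after the first base of each site, so after positions 98, 149.
Linear molecule, 2 cuts → 3 fragments:
  1–98 → 98 bp
  99–149 → 51 bp
  150–158 → 9 bp
Sorted largest to smallest: 98, 51, 9 bp.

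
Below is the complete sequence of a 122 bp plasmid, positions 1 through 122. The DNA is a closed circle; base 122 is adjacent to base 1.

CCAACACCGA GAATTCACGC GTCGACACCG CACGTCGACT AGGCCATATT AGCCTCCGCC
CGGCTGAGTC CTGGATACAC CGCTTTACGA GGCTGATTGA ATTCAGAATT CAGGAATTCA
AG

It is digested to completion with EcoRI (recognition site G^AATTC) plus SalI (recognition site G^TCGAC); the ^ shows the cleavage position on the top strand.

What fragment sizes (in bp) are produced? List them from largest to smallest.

65, 19, 13, 10, 8, 7 bp

EcoRI sites (GAATTC) start at positions 11, 99, 106, 114.
EcoRI cuts after the first base of each site, so after positions 11, 99, 106, 114.
SalI sites (GTCGAC) start at positions 21, 34.
SalI cuts after the first base of each site, so after positions 21, 34.
Combined cut positions: 11, 21, 34, 99, 106, 114.
Circular molecule, 6 cuts → 6 fragments:
  12–21 → 10 bp
  22–34 → 13 bp
  35–99 → 65 bp
  100–106 → 7 bp
  107–114 → 8 bp
  115–122 then 1–11 → 8 + 11 = 19 bp
Sorted largest to smallest: 65, 19, 13, 10, 8, 7 bp.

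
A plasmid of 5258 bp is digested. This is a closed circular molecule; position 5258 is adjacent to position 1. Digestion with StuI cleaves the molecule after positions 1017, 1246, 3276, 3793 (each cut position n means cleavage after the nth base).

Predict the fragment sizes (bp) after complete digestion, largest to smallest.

Circular molecule, 4 cuts → 4 fragments:
  1246 − 1017 = 229 bp
  3276 − 1246 = 2030 bp
  3793 − 3276 = 517 bp
  wrap: 5258 − 3793 + 1017 = 2482 bp
Sorted largest to smallest: 2482, 2030, 517, 229 bp.

2482, 2030, 517, 229 bp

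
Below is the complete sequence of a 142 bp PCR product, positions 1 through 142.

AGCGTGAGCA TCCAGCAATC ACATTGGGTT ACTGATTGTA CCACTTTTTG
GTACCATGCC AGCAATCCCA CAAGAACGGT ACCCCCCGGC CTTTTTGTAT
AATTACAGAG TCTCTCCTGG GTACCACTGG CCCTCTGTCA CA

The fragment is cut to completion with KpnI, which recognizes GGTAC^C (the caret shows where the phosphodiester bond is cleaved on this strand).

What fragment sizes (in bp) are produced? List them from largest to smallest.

KpnI sites (GGTACC) start at positions 50, 78, 120.
KpnI cuts after base 5 of each site (before the last base), so after positions 54, 82, 124.
Linear molecule, 3 cuts → 4 fragments:
  1–54 → 54 bp
  55–82 → 28 bp
  83–124 → 42 bp
  125–142 → 18 bp
Sorted largest to smallest: 54, 42, 28, 18 bp.

54, 42, 28, 18 bp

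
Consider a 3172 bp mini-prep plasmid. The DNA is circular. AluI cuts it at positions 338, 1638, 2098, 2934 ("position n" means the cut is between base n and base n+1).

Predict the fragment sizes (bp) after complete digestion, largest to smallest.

1300, 836, 576, 460 bp

Circular molecule, 4 cuts → 4 fragments:
  1638 − 338 = 1300 bp
  2098 − 1638 = 460 bp
  2934 − 2098 = 836 bp
  wrap: 3172 − 2934 + 338 = 576 bp
Sorted largest to smallest: 1300, 836, 576, 460 bp.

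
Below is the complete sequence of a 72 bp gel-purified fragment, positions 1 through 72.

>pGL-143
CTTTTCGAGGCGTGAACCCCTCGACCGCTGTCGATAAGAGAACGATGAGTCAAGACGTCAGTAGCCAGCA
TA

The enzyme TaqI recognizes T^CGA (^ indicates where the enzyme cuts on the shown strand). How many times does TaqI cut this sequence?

3

TCGA occurs starting at positions 5, 21, 31.
TaqI cuts at 3 sites.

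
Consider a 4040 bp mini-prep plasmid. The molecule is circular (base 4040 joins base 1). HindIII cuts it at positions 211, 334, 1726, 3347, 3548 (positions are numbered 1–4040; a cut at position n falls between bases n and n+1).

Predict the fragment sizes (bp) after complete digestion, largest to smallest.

1621, 1392, 703, 201, 123 bp

Circular molecule, 5 cuts → 5 fragments:
  334 − 211 = 123 bp
  1726 − 334 = 1392 bp
  3347 − 1726 = 1621 bp
  3548 − 3347 = 201 bp
  wrap: 4040 − 3548 + 211 = 703 bp
Sorted largest to smallest: 1621, 1392, 703, 201, 123 bp.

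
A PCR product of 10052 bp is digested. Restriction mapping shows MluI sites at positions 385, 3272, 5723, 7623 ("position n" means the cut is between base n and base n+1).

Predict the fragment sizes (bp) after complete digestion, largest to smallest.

Linear molecule, 4 cuts → 5 fragments:
  385 − 0 = 385 bp
  3272 − 385 = 2887 bp
  5723 − 3272 = 2451 bp
  7623 − 5723 = 1900 bp
  10052 − 7623 = 2429 bp
Sorted largest to smallest: 2887, 2451, 2429, 1900, 385 bp.

2887, 2451, 2429, 1900, 385 bp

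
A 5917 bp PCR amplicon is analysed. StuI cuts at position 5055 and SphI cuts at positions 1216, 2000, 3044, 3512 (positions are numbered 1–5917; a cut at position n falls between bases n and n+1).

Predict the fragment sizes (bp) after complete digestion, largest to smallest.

Combined cut positions (sorted): 1216, 2000, 3044, 3512, 5055.
Linear molecule, 5 cuts → 6 fragments:
  1216 − 0 = 1216 bp
  2000 − 1216 = 784 bp
  3044 − 2000 = 1044 bp
  3512 − 3044 = 468 bp
  5055 − 3512 = 1543 bp
  5917 − 5055 = 862 bp
Sorted largest to smallest: 1543, 1216, 1044, 862, 784, 468 bp.

1543, 1216, 1044, 862, 784, 468 bp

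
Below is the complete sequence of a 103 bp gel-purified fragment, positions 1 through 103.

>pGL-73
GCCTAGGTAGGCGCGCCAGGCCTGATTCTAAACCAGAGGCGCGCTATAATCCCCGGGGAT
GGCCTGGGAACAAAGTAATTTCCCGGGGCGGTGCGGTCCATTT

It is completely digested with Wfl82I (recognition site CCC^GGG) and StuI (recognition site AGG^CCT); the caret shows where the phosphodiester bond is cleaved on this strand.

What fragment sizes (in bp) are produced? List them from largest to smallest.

Wfl82I sites (CCCGGG) start at positions 52, 82.
Wfl82I cuts after base 3 of each site, so after positions 54, 84.
The StuI site (AGGCCT) starts at position 18.
StuI cuts after base 3 of each site, so after position 20.
Combined cut positions: 20, 54, 84.
Linear molecule, 3 cuts → 4 fragments:
  1–20 → 20 bp
  21–54 → 34 bp
  55–84 → 30 bp
  85–103 → 19 bp
Sorted largest to smallest: 34, 30, 20, 19 bp.

34, 30, 20, 19 bp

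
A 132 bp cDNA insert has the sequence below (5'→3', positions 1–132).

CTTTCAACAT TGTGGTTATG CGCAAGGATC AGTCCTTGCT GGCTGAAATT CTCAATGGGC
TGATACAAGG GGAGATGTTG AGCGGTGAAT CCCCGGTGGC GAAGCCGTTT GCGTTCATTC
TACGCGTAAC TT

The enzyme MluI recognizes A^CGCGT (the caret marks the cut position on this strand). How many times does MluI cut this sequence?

1

ACGCGT occurs starting at position 122.
MluI cuts at 1 site.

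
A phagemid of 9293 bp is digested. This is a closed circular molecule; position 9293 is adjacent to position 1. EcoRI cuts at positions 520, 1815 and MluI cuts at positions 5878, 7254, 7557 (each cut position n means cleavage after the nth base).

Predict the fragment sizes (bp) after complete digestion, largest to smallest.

Combined cut positions (sorted): 520, 1815, 5878, 7254, 7557.
Circular molecule, 5 cuts → 5 fragments:
  1815 − 520 = 1295 bp
  5878 − 1815 = 4063 bp
  7254 − 5878 = 1376 bp
  7557 − 7254 = 303 bp
  wrap: 9293 − 7557 + 520 = 2256 bp
Sorted largest to smallest: 4063, 2256, 1376, 1295, 303 bp.

4063, 2256, 1376, 1295, 303 bp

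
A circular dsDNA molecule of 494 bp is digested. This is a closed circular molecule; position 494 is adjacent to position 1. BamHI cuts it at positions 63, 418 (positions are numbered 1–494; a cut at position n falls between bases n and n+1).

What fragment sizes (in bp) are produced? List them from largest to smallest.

Circular molecule, 2 cuts → 2 fragments:
  418 − 63 = 355 bp
  wrap: 494 − 418 + 63 = 139 bp
Sorted largest to smallest: 355, 139 bp.

355, 139 bp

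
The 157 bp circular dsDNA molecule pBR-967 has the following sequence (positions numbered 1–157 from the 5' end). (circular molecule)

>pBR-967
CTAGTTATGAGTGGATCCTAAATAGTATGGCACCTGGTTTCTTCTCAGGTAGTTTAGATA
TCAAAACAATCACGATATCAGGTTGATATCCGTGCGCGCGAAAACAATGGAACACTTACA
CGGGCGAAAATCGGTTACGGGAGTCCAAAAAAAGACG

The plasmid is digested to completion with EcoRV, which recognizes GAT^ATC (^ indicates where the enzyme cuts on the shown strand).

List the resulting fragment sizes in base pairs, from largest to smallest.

EcoRV sites (GATATC) start at positions 57, 74, 85.
EcoRV cuts after base 3 of each site, so after positions 59, 76, 87.
Circular molecule, 3 cuts → 3 fragments:
  60–76 → 17 bp
  77–87 → 11 bp
  88–157 then 1–59 → 70 + 59 = 129 bp
Sorted largest to smallest: 129, 17, 11 bp.

129, 17, 11 bp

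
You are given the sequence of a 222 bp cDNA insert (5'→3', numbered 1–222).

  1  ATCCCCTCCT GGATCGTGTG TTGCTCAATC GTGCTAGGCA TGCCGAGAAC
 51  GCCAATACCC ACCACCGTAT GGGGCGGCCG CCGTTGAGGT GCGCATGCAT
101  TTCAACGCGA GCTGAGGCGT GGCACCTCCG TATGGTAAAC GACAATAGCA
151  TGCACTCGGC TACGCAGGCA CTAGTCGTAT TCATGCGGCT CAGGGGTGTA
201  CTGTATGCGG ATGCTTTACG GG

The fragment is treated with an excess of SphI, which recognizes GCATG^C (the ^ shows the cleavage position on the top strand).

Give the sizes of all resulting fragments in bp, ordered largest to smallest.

70, 55, 55, 42 bp

SphI sites (GCATGC) start at positions 38, 93, 148.
SphI cuts after base 5 of each site (before the last base), so after positions 42, 97, 152.
Linear molecule, 3 cuts → 4 fragments:
  1–42 → 42 bp
  43–97 → 55 bp
  98–152 → 55 bp
  153–222 → 70 bp
Sorted largest to smallest: 70, 55, 55, 42 bp.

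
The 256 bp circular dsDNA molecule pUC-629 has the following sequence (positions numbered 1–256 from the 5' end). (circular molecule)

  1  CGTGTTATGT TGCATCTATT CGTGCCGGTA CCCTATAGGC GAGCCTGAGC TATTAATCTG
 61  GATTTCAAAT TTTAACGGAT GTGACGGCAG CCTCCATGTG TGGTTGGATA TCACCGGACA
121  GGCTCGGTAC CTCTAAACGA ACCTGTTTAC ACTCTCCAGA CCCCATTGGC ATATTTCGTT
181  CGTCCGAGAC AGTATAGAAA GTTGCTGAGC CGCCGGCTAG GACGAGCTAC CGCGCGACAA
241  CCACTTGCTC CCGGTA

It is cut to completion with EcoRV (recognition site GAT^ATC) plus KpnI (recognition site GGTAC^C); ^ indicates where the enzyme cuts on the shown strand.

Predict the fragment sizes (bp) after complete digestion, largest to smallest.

The EcoRV site (GATATC) starts at position 107.
EcoRV cuts after base 3 of each site, so after position 109.
KpnI sites (GGTACC) start at positions 27, 126.
KpnI cuts after base 5 of each site (before the last base), so after positions 31, 130.
Combined cut positions: 31, 109, 130.
Circular molecule, 3 cuts → 3 fragments:
  32–109 → 78 bp
  110–130 → 21 bp
  131–256 then 1–31 → 126 + 31 = 157 bp
Sorted largest to smallest: 157, 78, 21 bp.

157, 78, 21 bp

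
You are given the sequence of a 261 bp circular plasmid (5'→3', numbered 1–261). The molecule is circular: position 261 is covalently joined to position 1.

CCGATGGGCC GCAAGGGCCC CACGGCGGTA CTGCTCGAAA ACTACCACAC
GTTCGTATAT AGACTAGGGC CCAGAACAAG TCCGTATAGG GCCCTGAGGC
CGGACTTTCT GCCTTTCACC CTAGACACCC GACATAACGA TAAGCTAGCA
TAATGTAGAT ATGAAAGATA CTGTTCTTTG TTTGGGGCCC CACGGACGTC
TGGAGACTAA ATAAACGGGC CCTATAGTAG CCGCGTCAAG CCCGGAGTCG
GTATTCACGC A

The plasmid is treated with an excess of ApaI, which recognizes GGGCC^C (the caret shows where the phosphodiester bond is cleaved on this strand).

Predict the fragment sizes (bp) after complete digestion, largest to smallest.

96, 59, 52, 32, 22 bp

ApaI sites (GGGCCC) start at positions 15, 67, 89, 185, 217.
ApaI cuts after base 5 of each site (before the last base), so after positions 19, 71, 93, 189, 221.
Circular molecule, 5 cuts → 5 fragments:
  20–71 → 52 bp
  72–93 → 22 bp
  94–189 → 96 bp
  190–221 → 32 bp
  222–261 then 1–19 → 40 + 19 = 59 bp
Sorted largest to smallest: 96, 59, 52, 32, 22 bp.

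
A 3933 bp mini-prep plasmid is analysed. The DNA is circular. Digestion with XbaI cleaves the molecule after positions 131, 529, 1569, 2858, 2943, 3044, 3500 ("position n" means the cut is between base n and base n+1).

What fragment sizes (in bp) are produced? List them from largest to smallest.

Circular molecule, 7 cuts → 7 fragments:
  529 − 131 = 398 bp
  1569 − 529 = 1040 bp
  2858 − 1569 = 1289 bp
  2943 − 2858 = 85 bp
  3044 − 2943 = 101 bp
  3500 − 3044 = 456 bp
  wrap: 3933 − 3500 + 131 = 564 bp
Sorted largest to smallest: 1289, 1040, 564, 456, 398, 101, 85 bp.

1289, 1040, 564, 456, 398, 101, 85 bp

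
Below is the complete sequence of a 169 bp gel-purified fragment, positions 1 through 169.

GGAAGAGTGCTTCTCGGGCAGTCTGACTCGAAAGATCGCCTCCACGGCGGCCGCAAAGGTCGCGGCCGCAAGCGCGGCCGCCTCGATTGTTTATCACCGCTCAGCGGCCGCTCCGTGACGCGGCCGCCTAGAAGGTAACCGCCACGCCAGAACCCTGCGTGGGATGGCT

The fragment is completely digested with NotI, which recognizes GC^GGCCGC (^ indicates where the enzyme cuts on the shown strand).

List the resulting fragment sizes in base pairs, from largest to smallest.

NotI sites (GCGGCCGC) start at positions 47, 62, 74, 104, 120.
NotI cuts after base 2 of each site, so after positions 48, 63, 75, 105, 121.
Linear molecule, 5 cuts → 6 fragments:
  1–48 → 48 bp
  49–63 → 15 bp
  64–75 → 12 bp
  76–105 → 30 bp
  106–121 → 16 bp
  122–169 → 48 bp
Sorted largest to smallest: 48, 48, 30, 16, 15, 12 bp.

48, 48, 30, 16, 15, 12 bp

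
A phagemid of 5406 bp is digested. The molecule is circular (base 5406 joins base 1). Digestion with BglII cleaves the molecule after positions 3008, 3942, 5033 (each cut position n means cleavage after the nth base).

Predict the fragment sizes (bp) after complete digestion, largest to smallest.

3381, 1091, 934 bp

Circular molecule, 3 cuts → 3 fragments:
  3942 − 3008 = 934 bp
  5033 − 3942 = 1091 bp
  wrap: 5406 − 5033 + 3008 = 3381 bp
Sorted largest to smallest: 3381, 1091, 934 bp.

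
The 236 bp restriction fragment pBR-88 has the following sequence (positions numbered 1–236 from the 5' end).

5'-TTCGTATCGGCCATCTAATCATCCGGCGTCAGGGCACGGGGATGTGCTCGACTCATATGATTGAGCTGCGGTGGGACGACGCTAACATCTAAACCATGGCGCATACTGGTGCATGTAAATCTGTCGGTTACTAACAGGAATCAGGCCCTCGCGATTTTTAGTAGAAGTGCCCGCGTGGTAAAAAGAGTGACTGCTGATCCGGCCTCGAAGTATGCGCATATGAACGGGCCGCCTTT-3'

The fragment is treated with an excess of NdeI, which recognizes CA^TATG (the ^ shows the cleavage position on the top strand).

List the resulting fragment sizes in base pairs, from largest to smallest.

163, 55, 18 bp

NdeI sites (CATATG) start at positions 54, 217.
NdeI cuts after base 2 of each site, so after positions 55, 218.
Linear molecule, 2 cuts → 3 fragments:
  1–55 → 55 bp
  56–218 → 163 bp
  219–236 → 18 bp
Sorted largest to smallest: 163, 55, 18 bp.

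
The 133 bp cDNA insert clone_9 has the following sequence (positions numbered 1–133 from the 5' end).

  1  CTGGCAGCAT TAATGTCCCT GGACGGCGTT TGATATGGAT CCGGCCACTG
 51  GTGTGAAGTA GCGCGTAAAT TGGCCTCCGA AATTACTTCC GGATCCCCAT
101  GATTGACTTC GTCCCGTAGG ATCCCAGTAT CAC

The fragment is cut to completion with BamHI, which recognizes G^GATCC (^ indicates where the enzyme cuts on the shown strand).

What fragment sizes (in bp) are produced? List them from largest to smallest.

BamHI sites (GGATCC) start at positions 37, 91, 119.
BamHI cuts after the first base of each site, so after positions 37, 91, 119.
Linear molecule, 3 cuts → 4 fragments:
  1–37 → 37 bp
  38–91 → 54 bp
  92–119 → 28 bp
  120–133 → 14 bp
Sorted largest to smallest: 54, 37, 28, 14 bp.

54, 37, 28, 14 bp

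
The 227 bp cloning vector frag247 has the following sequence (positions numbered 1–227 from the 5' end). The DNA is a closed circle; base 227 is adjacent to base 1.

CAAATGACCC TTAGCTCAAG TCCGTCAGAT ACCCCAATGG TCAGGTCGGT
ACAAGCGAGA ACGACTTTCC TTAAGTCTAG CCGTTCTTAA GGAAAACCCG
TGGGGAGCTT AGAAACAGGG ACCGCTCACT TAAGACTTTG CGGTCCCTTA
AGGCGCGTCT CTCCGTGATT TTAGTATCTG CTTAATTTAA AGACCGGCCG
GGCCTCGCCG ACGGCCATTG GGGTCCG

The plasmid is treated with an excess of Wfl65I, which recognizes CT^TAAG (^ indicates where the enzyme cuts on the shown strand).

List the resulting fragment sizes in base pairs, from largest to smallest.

Wfl65I sites (CTTAAG) start at positions 70, 86, 129, 147.
Wfl65I cuts after base 2 of each site, so after positions 71, 87, 130, 148.
Circular molecule, 4 cuts → 4 fragments:
  72–87 → 16 bp
  88–130 → 43 bp
  131–148 → 18 bp
  149–227 then 1–71 → 79 + 71 = 150 bp
Sorted largest to smallest: 150, 43, 18, 16 bp.

150, 43, 18, 16 bp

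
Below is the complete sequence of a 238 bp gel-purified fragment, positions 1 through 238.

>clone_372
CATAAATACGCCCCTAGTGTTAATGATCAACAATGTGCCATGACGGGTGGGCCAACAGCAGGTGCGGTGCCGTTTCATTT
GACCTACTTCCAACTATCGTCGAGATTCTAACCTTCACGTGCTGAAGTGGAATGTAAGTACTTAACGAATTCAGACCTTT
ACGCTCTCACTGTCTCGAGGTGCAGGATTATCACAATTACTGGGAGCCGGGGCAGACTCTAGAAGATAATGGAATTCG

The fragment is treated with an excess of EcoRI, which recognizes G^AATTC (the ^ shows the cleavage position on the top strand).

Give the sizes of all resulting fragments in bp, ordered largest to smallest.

147, 85, 6 bp

EcoRI sites (GAATTC) start at positions 147, 232.
EcoRI cuts after the first base of each site, so after positions 147, 232.
Linear molecule, 2 cuts → 3 fragments:
  1–147 → 147 bp
  148–232 → 85 bp
  233–238 → 6 bp
Sorted largest to smallest: 147, 85, 6 bp.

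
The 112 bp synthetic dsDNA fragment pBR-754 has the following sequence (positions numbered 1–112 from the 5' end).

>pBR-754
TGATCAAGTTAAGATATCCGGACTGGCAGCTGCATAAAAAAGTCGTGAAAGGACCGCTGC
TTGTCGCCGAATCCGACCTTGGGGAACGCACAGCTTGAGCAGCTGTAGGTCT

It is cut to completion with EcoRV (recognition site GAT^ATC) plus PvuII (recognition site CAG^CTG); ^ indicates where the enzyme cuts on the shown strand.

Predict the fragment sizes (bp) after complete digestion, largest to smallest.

The EcoRV site (GATATC) starts at position 13.
EcoRV cuts after base 3 of each site, so after position 15.
PvuII sites (CAGCTG) start at positions 27, 100.
PvuII cuts after base 3 of each site, so after positions 29, 102.
Combined cut positions: 15, 29, 102.
Linear molecule, 3 cuts → 4 fragments:
  1–15 → 15 bp
  16–29 → 14 bp
  30–102 → 73 bp
  103–112 → 10 bp
Sorted largest to smallest: 73, 15, 14, 10 bp.

73, 15, 14, 10 bp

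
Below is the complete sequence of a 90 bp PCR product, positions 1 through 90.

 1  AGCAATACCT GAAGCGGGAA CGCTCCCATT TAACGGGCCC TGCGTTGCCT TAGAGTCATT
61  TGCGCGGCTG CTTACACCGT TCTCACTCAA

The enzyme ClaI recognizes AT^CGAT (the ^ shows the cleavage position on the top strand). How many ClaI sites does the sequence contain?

0

No occurrence of ATCGAT is present in the sequence.
ClaI does not cut: 0 sites.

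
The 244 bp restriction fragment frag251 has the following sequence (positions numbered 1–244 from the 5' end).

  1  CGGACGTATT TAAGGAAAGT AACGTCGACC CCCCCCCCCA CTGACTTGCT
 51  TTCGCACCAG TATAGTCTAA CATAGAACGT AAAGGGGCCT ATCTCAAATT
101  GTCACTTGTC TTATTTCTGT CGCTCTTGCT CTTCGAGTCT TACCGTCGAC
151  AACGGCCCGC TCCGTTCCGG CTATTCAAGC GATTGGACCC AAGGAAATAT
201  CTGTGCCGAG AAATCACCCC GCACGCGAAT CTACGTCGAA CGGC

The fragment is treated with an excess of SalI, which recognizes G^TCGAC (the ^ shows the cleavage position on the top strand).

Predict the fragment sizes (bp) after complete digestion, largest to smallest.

SalI sites (GTCGAC) start at positions 24, 145.
SalI cuts after the first base of each site, so after positions 24, 145.
Linear molecule, 2 cuts → 3 fragments:
  1–24 → 24 bp
  25–145 → 121 bp
  146–244 → 99 bp
Sorted largest to smallest: 121, 99, 24 bp.

121, 99, 24 bp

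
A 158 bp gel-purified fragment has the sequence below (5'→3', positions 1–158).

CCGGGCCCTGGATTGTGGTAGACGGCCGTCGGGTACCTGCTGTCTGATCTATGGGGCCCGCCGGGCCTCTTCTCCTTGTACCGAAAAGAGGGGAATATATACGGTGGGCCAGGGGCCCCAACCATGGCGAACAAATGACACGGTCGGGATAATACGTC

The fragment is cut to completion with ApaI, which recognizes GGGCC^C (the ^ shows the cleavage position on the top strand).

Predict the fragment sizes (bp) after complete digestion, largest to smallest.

59, 51, 41, 7 bp

ApaI sites (GGGCCC) start at positions 3, 54, 113.
ApaI cuts after base 5 of each site (before the last base), so after positions 7, 58, 117.
Linear molecule, 3 cuts → 4 fragments:
  1–7 → 7 bp
  8–58 → 51 bp
  59–117 → 59 bp
  118–158 → 41 bp
Sorted largest to smallest: 59, 51, 41, 7 bp.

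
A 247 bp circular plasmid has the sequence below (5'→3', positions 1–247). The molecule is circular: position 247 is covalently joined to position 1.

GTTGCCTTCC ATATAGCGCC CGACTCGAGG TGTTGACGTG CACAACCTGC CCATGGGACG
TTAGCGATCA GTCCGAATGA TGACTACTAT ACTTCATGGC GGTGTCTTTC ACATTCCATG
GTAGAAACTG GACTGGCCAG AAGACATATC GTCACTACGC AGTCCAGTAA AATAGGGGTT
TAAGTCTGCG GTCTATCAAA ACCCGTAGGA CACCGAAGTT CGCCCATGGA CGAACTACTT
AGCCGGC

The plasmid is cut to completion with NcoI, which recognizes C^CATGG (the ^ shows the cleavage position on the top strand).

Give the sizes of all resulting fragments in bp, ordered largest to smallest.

NcoI sites (CCATGG) start at positions 51, 116, 224.
NcoI cuts after the first base of each site, so after positions 51, 116, 224.
Circular molecule, 3 cuts → 3 fragments:
  52–116 → 65 bp
  117–224 → 108 bp
  225–247 then 1–51 → 23 + 51 = 74 bp
Sorted largest to smallest: 108, 74, 65 bp.

108, 74, 65 bp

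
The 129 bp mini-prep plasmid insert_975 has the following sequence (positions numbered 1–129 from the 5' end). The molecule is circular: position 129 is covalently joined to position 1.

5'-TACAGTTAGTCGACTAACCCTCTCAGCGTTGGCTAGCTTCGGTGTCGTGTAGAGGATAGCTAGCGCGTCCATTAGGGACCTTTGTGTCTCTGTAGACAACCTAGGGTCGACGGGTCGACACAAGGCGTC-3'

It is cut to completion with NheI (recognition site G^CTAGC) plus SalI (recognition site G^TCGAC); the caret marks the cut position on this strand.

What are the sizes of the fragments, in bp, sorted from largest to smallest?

NheI sites (GCTAGC) start at positions 32, 59.
NheI cuts after the first base of each site, so after positions 32, 59.
SalI sites (GTCGAC) start at positions 9, 106, 114.
SalI cuts after the first base of each site, so after positions 9, 106, 114.
Combined cut positions: 9, 32, 59, 106, 114.
Circular molecule, 5 cuts → 5 fragments:
  10–32 → 23 bp
  33–59 → 27 bp
  60–106 → 47 bp
  107–114 → 8 bp
  115–129 then 1–9 → 15 + 9 = 24 bp
Sorted largest to smallest: 47, 27, 24, 23, 8 bp.

47, 27, 24, 23, 8 bp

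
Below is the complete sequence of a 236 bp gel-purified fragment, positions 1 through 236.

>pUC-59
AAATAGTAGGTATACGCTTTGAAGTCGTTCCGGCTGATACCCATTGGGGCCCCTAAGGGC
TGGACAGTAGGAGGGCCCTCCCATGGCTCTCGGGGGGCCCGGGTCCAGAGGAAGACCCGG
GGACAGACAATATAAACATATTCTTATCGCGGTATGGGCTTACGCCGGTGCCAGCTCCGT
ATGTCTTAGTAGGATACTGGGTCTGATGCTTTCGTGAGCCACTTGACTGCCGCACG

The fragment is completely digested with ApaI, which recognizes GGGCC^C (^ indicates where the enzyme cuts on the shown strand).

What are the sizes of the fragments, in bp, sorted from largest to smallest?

ApaI sites (GGGCCC) start at positions 47, 73, 95.
ApaI cuts after base 5 of each site (before the last base), so after positions 51, 77, 99.
Linear molecule, 3 cuts → 4 fragments:
  1–51 → 51 bp
  52–77 → 26 bp
  78–99 → 22 bp
  100–236 → 137 bp
Sorted largest to smallest: 137, 51, 26, 22 bp.

137, 51, 26, 22 bp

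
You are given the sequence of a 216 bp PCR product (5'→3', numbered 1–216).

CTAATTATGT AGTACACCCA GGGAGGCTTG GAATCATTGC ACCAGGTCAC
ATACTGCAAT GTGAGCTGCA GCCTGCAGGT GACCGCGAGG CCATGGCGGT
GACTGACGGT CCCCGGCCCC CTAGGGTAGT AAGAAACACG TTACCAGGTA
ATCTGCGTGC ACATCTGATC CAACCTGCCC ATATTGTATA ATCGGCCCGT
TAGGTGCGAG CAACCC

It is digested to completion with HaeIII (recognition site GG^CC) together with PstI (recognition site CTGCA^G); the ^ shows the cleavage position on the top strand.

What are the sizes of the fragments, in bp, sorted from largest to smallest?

79, 70, 26, 21, 13, 7 bp

HaeIII sites (GGCC) start at positions 89, 115, 194.
HaeIII cuts after base 2 of each site, so after positions 90, 116, 195.
PstI sites (CTGCAG) start at positions 66, 73.
PstI cuts after base 5 of each site (before the last base), so after positions 70, 77.
Combined cut positions: 70, 77, 90, 116, 195.
Linear molecule, 5 cuts → 6 fragments:
  1–70 → 70 bp
  71–77 → 7 bp
  78–90 → 13 bp
  91–116 → 26 bp
  117–195 → 79 bp
  196–216 → 21 bp
Sorted largest to smallest: 79, 70, 26, 21, 13, 7 bp.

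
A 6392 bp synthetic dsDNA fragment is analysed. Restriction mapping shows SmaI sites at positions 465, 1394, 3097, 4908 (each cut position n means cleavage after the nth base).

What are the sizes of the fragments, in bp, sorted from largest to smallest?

Linear molecule, 4 cuts → 5 fragments:
  465 − 0 = 465 bp
  1394 − 465 = 929 bp
  3097 − 1394 = 1703 bp
  4908 − 3097 = 1811 bp
  6392 − 4908 = 1484 bp
Sorted largest to smallest: 1811, 1703, 1484, 929, 465 bp.

1811, 1703, 1484, 929, 465 bp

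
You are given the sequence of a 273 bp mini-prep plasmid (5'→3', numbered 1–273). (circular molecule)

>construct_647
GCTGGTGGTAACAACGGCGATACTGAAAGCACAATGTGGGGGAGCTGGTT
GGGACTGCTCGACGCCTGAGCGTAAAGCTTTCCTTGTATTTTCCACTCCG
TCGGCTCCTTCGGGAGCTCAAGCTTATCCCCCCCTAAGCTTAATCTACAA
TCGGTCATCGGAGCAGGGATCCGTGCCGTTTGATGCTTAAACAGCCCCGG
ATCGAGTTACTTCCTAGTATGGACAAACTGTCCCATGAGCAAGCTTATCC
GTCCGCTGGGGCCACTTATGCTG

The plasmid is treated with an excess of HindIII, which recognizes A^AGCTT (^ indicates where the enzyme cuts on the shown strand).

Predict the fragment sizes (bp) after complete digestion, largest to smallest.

107, 105, 45, 16 bp

HindIII sites (AAGCTT) start at positions 75, 120, 136, 241.
HindIII cuts after the first base of each site, so after positions 75, 120, 136, 241.
Circular molecule, 4 cuts → 4 fragments:
  76–120 → 45 bp
  121–136 → 16 bp
  137–241 → 105 bp
  242–273 then 1–75 → 32 + 75 = 107 bp
Sorted largest to smallest: 107, 105, 45, 16 bp.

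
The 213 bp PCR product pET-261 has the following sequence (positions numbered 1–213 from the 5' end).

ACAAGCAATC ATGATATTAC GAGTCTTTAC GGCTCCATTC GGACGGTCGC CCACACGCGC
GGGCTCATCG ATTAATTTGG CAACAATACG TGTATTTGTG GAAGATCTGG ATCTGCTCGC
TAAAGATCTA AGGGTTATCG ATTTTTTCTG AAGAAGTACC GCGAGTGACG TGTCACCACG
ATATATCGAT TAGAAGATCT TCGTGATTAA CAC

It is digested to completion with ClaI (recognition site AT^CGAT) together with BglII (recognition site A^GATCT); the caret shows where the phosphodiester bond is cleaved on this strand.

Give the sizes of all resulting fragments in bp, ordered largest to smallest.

ClaI sites (ATCGAT) start at positions 67, 137, 185.
ClaI cuts after base 2 of each site, so after positions 68, 138, 186.
BglII sites (AGATCT) start at positions 103, 124, 195.
BglII cuts after the first base of each site, so after positions 103, 124, 195.
Combined cut positions: 68, 103, 124, 138, 186, 195.
Linear molecule, 6 cuts → 7 fragments:
  1–68 → 68 bp
  69–103 → 35 bp
  104–124 → 21 bp
  125–138 → 14 bp
  139–186 → 48 bp
  187–195 → 9 bp
  196–213 → 18 bp
Sorted largest to smallest: 68, 48, 35, 21, 18, 14, 9 bp.

68, 48, 35, 21, 18, 14, 9 bp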